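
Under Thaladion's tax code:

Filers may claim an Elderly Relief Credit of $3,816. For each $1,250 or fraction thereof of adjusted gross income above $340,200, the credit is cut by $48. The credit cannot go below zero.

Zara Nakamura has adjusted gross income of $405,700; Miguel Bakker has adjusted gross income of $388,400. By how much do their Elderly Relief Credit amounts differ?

$672

Zara ($405,700): Elderly Relief Credit: income exceeds $340,200 by $65,500, which is 53 full-or-partial $1,250 increments; reduction = 53 × $48 = $2,544, leaving $1,272.
Miguel ($388,400): Elderly Relief Credit: income exceeds $340,200 by $48,200, which is 39 full-or-partial $1,250 increments; reduction = 39 × $48 = $1,872, leaving $1,944.
Difference: |$1,272 − $1,944| = $672.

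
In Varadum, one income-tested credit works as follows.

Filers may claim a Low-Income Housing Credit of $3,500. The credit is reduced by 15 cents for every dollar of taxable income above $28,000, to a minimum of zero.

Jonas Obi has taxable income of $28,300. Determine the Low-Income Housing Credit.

$3,455

Low-Income Housing Credit: 15% of the $300 excess over $28,000 is $45; credit = $3,500 − $45 = $3,455.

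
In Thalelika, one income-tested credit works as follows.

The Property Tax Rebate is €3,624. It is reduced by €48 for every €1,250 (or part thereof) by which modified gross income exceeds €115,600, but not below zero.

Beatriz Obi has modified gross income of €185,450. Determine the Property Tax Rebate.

€936

Property Tax Rebate: income exceeds €115,600 by €69,850, which is 56 full-or-partial €1,250 increments; reduction = 56 × €48 = €2,688, leaving €936.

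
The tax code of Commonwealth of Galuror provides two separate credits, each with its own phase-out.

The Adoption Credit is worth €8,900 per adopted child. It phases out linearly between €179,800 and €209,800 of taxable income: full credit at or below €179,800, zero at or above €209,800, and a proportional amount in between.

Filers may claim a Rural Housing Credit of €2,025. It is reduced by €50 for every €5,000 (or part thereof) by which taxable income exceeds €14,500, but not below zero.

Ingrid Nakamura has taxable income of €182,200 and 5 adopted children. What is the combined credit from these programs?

€41,265

Adoption Credit: base = 5 × €8,900 = €44,500. €182,200 is €2,400 into a €30,000 phase-out range, leaving 27,600/30,000 of the credit: €44,500 × 27,600/30,000 = €40,940.
Rural Housing Credit: income exceeds €14,500 by €167,700, which is 34 full-or-partial €5,000 increments; reduction = 34 × €50 = €1,700, leaving €325.
Total: €40,940 + €325 = €41,265.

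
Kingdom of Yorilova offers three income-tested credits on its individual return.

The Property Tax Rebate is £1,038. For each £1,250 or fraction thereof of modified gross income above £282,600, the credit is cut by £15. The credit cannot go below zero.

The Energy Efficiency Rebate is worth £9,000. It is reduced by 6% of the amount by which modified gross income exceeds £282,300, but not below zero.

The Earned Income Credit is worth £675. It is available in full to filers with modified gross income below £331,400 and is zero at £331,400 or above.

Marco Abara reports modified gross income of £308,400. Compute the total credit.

Property Tax Rebate: income exceeds £282,600 by £25,800, which is 21 full-or-partial £1,250 increments; reduction = 21 × £15 = £315, leaving £723.
Energy Efficiency Rebate: 6% of the £26,100 excess over £282,300 is £1,566; credit = £9,000 − £1,566 = £7,434.
Earned Income Credit: £308,400 is below the £331,400 cutoff, so the full £675 applies.
Total: £723 + £7,434 + £675 = £8,832.

£8,832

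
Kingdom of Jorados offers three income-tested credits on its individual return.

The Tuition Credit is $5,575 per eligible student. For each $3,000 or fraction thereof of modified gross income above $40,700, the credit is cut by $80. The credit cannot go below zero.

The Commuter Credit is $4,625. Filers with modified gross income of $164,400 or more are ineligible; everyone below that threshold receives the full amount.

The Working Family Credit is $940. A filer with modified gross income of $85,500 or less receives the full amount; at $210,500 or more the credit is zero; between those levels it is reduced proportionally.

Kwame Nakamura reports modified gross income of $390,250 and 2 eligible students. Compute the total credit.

$1,790

Tuition Credit: base = 2 × $5,575 = $11,150. income exceeds $40,700 by $349,550, which is 117 full-or-partial $3,000 increments; reduction = 117 × $80 = $9,360, leaving $1,790.
Commuter Credit: $390,250 meets or exceeds the $164,400 cutoff, so the credit is $0.
Working Family Credit: $390,250 is at or above $210,500, so the credit is $0.
Total: $1,790 + $0 + $0 = $1,790.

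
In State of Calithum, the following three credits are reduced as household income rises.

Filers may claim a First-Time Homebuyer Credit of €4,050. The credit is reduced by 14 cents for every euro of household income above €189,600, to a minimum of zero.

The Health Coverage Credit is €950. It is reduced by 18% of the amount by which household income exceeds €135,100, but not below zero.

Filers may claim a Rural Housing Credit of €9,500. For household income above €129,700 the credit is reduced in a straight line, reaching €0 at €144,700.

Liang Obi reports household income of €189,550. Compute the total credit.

First-Time Homebuyer Credit: €189,550 is at or below the €189,600 threshold, so the full €4,050 applies.
Health Coverage Credit: 18% of the €54,450 excess over €135,100 is €9,801 ≥ base, so the credit is €0.
Rural Housing Credit: €189,550 is at or above €144,700, so the credit is €0.
Total: €4,050 + €0 + €0 = €4,050.

€4,050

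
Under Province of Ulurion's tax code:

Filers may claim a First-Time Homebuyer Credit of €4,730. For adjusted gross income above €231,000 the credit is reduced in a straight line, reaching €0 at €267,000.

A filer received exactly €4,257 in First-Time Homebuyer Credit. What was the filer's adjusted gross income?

€234,600

€4,257 is 4,257/4,730 of the full €4,730, so 473/4,730 of the €36,000 range has been used: income = €231,000 + €36,000 × 473/4,730 = €234,600.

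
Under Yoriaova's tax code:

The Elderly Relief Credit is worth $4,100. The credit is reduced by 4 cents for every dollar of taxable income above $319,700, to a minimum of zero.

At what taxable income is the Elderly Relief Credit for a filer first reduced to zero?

$422,200

The credit falls by 4% of each dollar above $319,700, so it reaches zero when the excess is $4,100 / 4% = $102,500: income = $319,700 + $102,500 = $422,200.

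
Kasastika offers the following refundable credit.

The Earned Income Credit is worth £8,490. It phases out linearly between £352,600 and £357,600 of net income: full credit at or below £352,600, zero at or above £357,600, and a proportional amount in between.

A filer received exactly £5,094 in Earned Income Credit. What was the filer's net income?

£354,600

£5,094 is 5,094/8,490 of the full £8,490, so 3,396/8,490 of the £5,000 range has been used: income = £352,600 + £5,000 × 3,396/8,490 = £354,600.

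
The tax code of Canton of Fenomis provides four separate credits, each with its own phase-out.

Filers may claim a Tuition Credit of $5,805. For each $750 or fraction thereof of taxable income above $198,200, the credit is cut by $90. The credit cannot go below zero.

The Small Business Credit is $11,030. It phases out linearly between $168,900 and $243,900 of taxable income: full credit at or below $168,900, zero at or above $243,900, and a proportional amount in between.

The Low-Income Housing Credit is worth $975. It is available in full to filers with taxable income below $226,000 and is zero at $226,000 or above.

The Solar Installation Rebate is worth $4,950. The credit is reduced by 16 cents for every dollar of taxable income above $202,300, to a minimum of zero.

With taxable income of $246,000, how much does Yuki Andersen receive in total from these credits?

$45

Tuition Credit: income exceeds $198,200 by $47,800, which is 64 full-or-partial $750 increments; reduction = 64 × $90 = $5,760, leaving $45.
Small Business Credit: $246,000 is at or above $243,900, so the credit is $0.
Low-Income Housing Credit: $246,000 meets or exceeds the $226,000 cutoff, so the credit is $0.
Solar Installation Rebate: 16% of the $43,700 excess over $202,300 is $6,992 ≥ base, so the credit is $0.
Total: $45 + $0 + $0 + $0 = $45.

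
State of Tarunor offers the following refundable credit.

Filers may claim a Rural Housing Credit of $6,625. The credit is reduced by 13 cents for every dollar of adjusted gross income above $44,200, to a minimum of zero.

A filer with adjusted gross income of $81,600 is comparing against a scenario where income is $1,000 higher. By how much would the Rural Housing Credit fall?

$130

At $81,600 — 13% of the $37,400 excess over $44,200 is $4,862; credit = $6,625 − $4,862 = $1,763.
At $82,600 — 13% of the $38,400 excess over $44,200 is $4,992; credit = $6,625 − $4,992 = $1,633.
Lost: $1,763 − $1,633 = $130.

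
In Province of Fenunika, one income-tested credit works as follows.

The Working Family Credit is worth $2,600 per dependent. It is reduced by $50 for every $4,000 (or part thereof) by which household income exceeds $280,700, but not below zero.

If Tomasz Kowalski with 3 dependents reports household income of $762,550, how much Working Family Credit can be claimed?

Working Family Credit: base = 3 × $2,600 = $7,800. income exceeds $280,700 by $481,850, which is 121 full-or-partial $4,000 increments; reduction = 121 × $50 = $6,050, leaving $1,750.

$1,750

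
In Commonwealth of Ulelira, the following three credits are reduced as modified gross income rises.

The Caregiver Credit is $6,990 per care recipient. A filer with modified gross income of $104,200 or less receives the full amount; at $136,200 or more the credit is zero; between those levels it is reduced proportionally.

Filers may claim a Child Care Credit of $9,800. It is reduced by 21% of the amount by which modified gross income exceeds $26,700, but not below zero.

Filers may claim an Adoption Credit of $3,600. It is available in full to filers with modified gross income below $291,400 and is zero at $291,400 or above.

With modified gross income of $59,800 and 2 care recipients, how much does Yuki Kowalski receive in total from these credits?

$20,429

Caregiver Credit: base = 2 × $6,990 = $13,980. $59,800 is at or below the $104,200 threshold, so the full $13,980 applies.
Child Care Credit: 21% of the $33,100 excess over $26,700 is $6,951; credit = $9,800 − $6,951 = $2,849.
Adoption Credit: $59,800 is below the $291,400 cutoff, so the full $3,600 applies.
Total: $13,980 + $2,849 + $3,600 = $20,429.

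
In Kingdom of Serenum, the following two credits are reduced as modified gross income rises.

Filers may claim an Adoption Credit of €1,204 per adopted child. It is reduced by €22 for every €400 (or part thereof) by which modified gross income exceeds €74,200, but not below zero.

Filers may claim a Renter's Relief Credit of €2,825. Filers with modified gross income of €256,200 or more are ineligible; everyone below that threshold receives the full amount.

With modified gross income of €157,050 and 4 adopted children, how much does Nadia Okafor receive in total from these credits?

Adoption Credit: base = 4 × €1,204 = €4,816. income exceeds €74,200 by €82,850, which is 208 full-or-partial €400 increments; reduction = 208 × €22 = €4,576, leaving €240.
Renter's Relief Credit: €157,050 is below the €256,200 cutoff, so the full €2,825 applies.
Total: €240 + €2,825 = €3,065.

€3,065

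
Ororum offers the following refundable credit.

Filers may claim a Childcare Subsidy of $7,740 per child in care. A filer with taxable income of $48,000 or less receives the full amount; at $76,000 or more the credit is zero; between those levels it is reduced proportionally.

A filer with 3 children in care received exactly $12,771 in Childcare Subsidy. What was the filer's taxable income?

Full credit = 3 × $7,740 = $23,220.
$12,771 is 12,771/23,220 of the full $23,220, so 10,449/23,220 of the $28,000 range has been used: income = $48,000 + $28,000 × 10,449/23,220 = $60,600.

$60,600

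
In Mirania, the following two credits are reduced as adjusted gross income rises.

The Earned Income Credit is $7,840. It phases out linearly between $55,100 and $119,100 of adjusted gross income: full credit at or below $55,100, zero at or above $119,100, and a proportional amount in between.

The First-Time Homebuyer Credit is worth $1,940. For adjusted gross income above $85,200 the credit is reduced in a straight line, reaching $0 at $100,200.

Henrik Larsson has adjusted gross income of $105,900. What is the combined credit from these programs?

Earned Income Credit: $105,900 is $50,800 into a $64,000 phase-out range, leaving 13,200/64,000 of the credit: $7,840 × 13,200/64,000 = $1,617.
First-Time Homebuyer Credit: $105,900 is at or above $100,200, so the credit is $0.
Total: $1,617 + $0 = $1,617.

$1,617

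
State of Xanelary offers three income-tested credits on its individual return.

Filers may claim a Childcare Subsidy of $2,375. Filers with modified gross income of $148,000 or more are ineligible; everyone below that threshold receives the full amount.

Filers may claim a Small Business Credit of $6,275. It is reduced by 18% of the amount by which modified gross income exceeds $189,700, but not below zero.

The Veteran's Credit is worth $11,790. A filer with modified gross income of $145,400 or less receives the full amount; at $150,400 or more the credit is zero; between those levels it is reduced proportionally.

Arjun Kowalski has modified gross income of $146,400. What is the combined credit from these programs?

Childcare Subsidy: $146,400 is below the $148,000 cutoff, so the full $2,375 applies.
Small Business Credit: $146,400 is at or below the $189,700 threshold, so the full $6,275 applies.
Veteran's Credit: $146,400 is $1,000 into a $5,000 phase-out range, leaving 4,000/5,000 of the credit: $11,790 × 4,000/5,000 = $9,432.
Total: $2,375 + $6,275 + $9,432 = $18,082.

$18,082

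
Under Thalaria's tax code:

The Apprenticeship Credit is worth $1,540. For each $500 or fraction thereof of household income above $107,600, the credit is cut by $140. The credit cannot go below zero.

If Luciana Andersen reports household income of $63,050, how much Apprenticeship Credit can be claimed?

$1,540

Apprenticeship Credit: $63,050 is at or below the $107,600 threshold, so the full $1,540 applies.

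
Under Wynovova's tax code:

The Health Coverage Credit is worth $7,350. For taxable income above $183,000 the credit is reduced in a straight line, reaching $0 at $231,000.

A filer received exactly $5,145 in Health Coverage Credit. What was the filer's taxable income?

$5,145 is 5,145/7,350 of the full $7,350, so 2,205/7,350 of the $48,000 range has been used: income = $183,000 + $48,000 × 2,205/7,350 = $197,400.

$197,400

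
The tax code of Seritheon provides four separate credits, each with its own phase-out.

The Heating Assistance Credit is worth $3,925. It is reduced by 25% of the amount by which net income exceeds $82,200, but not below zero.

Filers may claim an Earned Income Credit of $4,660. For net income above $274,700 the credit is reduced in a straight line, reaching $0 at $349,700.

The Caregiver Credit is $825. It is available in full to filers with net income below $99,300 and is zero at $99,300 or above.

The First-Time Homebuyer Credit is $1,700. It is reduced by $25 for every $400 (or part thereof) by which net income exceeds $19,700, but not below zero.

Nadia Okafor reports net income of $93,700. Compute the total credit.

Heating Assistance Credit: 25% of the $11,500 excess over $82,200 is $2,875; credit = $3,925 − $2,875 = $1,050.
Earned Income Credit: $93,700 is at or below the $274,700 threshold, so the full $4,660 applies.
Caregiver Credit: $93,700 is below the $99,300 cutoff, so the full $825 applies.
First-Time Homebuyer Credit: income exceeds $19,700 by $74,000 → 185 increments × $25 = $4,625 ≥ base, so the credit is $0.
Total: $1,050 + $4,660 + $825 + $0 = $6,535.

$6,535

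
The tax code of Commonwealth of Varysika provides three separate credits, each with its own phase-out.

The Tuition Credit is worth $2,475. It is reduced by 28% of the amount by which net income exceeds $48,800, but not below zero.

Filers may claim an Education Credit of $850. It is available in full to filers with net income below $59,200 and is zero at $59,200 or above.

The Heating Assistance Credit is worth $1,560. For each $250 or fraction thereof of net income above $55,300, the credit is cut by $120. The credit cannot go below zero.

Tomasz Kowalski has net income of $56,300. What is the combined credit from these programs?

Tuition Credit: 28% of the $7,500 excess over $48,800 is $2,100; credit = $2,475 − $2,100 = $375.
Education Credit: $56,300 is below the $59,200 cutoff, so the full $850 applies.
Heating Assistance Credit: income exceeds $55,300 by $1,000, which is 4 full-or-partial $250 increments; reduction = 4 × $120 = $480, leaving $1,080.
Total: $375 + $850 + $1,080 = $2,305.

$2,305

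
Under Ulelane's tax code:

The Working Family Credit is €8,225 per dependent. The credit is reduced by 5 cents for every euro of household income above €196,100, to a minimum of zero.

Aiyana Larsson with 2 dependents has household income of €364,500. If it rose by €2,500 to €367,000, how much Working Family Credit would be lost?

€125

At €364,500 — base = 2 × €8,225 = €16,450. 5% of the €168,400 excess over €196,100 is €8,420; credit = €16,450 − €8,420 = €8,030.
At €367,000 — base = 2 × €8,225 = €16,450. 5% of the €170,900 excess over €196,100 is €8,545; credit = €16,450 − €8,545 = €7,905.
Lost: €8,030 − €7,905 = €125.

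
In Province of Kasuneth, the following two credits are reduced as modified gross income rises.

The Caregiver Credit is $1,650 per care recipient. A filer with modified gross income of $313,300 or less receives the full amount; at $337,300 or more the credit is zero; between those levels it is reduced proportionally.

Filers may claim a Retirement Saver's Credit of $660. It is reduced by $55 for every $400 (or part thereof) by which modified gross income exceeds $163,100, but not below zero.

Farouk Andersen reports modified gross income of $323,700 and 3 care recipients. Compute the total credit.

Caregiver Credit: base = 3 × $1,650 = $4,950. $323,700 is $10,400 into a $24,000 phase-out range, leaving 13,600/24,000 of the credit: $4,950 × 13,600/24,000 = $2,805.
Retirement Saver's Credit: income exceeds $163,100 by $160,600 → 402 increments × $55 = $22,110 ≥ base, so the credit is $0.
Total: $2,805 + $0 = $2,805.

$2,805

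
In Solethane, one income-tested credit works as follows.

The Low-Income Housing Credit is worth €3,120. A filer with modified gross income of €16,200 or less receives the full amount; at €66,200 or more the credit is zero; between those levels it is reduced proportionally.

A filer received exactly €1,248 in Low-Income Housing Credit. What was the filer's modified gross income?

€46,200

€1,248 is 1,248/3,120 of the full €3,120, so 1,872/3,120 of the €50,000 range has been used: income = €16,200 + €50,000 × 1,872/3,120 = €46,200.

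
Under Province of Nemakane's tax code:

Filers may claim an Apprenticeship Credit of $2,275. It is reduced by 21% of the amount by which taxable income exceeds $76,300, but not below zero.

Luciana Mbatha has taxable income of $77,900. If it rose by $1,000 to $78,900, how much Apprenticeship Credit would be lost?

$210

At $77,900 — 21% of the $1,600 excess over $76,300 is $336; credit = $2,275 − $336 = $1,939.
At $78,900 — 21% of the $2,600 excess over $76,300 is $546; credit = $2,275 − $546 = $1,729.
Lost: $1,939 − $1,729 = $210.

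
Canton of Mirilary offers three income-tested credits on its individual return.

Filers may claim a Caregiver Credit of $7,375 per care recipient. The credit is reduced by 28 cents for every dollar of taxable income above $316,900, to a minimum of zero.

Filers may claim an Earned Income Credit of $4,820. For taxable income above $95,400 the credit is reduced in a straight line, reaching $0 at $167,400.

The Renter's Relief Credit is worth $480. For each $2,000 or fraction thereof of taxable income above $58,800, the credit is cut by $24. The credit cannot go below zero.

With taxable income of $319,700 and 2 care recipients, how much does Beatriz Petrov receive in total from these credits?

Caregiver Credit: base = 2 × $7,375 = $14,750. 28% of the $2,800 excess over $316,900 is $784; credit = $14,750 − $784 = $13,966.
Earned Income Credit: $319,700 is at or above $167,400, so the credit is $0.
Renter's Relief Credit: income exceeds $58,800 by $260,900 → 131 increments × $24 = $3,144 ≥ base, so the credit is $0.
Total: $13,966 + $0 + $0 = $13,966.

$13,966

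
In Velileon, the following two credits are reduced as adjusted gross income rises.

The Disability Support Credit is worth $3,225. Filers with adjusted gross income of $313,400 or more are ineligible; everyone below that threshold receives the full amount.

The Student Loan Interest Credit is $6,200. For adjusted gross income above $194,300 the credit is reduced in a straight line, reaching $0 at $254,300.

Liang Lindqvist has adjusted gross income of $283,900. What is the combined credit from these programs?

$3,225

Disability Support Credit: $283,900 is below the $313,400 cutoff, so the full $3,225 applies.
Student Loan Interest Credit: $283,900 is at or above $254,300, so the credit is $0.
Total: $3,225 + $0 = $3,225.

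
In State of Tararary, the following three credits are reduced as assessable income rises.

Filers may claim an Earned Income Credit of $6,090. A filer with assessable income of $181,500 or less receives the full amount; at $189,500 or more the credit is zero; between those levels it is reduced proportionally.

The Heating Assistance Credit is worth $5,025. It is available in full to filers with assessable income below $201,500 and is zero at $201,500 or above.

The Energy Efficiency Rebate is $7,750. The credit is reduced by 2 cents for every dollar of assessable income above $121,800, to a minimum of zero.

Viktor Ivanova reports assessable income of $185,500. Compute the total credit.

Earned Income Credit: $185,500 is $4,000 into a $8,000 phase-out range, leaving 4,000/8,000 of the credit: $6,090 × 4,000/8,000 = $3,045.
Heating Assistance Credit: $185,500 is below the $201,500 cutoff, so the full $5,025 applies.
Energy Efficiency Rebate: 2% of the $63,700 excess over $121,800 is $1,274; credit = $7,750 − $1,274 = $6,476.
Total: $3,045 + $5,025 + $6,476 = $14,546.

$14,546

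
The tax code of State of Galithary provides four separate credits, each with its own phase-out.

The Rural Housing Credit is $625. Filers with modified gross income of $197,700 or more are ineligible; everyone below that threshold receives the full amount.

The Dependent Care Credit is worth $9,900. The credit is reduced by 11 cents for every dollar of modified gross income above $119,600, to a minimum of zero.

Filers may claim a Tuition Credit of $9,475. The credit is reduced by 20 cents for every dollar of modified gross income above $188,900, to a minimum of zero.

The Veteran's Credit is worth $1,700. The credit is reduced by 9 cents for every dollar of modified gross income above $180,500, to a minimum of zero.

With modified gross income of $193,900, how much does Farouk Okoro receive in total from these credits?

$11,321

Rural Housing Credit: $193,900 is below the $197,700 cutoff, so the full $625 applies.
Dependent Care Credit: 11% of the $74,300 excess over $119,600 is $8,173; credit = $9,900 − $8,173 = $1,727.
Tuition Credit: 20% of the $5,000 excess over $188,900 is $1,000; credit = $9,475 − $1,000 = $8,475.
Veteran's Credit: 9% of the $13,400 excess over $180,500 is $1,206; credit = $1,700 − $1,206 = $494.
Total: $625 + $1,727 + $8,475 + $494 = $11,321.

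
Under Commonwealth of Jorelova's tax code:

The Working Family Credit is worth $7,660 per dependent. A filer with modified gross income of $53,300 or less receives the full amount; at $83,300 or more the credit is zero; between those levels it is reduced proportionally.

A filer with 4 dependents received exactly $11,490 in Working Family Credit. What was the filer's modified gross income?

$72,050

Full credit = 4 × $7,660 = $30,640.
$11,490 is 11,490/30,640 of the full $30,640, so 19,150/30,640 of the $30,000 range has been used: income = $53,300 + $30,000 × 19,150/30,640 = $72,050.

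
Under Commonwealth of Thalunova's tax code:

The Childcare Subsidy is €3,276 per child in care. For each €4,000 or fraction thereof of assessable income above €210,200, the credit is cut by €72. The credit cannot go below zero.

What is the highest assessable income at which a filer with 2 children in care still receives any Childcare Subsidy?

€570,200

Full credit = 2 × €3,276 = €6,552.
After 90 increments the reduction is 90 × €72 = €6,480, leaving €72; one more increment wipes it out. Increment 90 ends at excess 90 × €4,000 = €360,000, so the highest qualifying income is €210,200 + €360,000 = €570,200.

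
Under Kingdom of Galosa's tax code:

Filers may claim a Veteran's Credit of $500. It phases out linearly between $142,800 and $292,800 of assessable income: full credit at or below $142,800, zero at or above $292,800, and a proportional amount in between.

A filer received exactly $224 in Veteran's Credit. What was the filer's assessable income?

$224 is 224/500 of the full $500, so 276/500 of the $150,000 range has been used: income = $142,800 + $150,000 × 276/500 = $225,600.

$225,600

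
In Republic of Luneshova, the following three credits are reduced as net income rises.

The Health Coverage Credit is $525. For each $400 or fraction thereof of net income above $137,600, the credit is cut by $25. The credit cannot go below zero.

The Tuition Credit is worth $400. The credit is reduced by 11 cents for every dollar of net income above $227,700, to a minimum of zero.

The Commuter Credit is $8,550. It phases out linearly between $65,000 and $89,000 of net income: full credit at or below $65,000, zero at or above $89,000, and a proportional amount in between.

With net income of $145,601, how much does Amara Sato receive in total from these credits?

Health Coverage Credit: income exceeds $137,600 by $8,001 → 21 increments × $25 = $525 ≥ base, so the credit is $0.
Tuition Credit: $145,601 is at or below the $227,700 threshold, so the full $400 applies.
Commuter Credit: $145,601 is at or above $89,000, so the credit is $0.
Total: $0 + $400 + $0 = $400.

$400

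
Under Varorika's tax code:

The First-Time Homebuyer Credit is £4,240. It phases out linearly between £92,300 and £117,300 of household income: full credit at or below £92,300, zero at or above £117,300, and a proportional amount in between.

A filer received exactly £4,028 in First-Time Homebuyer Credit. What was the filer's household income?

£93,550

£4,028 is 4,028/4,240 of the full £4,240, so 212/4,240 of the £25,000 range has been used: income = £92,300 + £25,000 × 212/4,240 = £93,550.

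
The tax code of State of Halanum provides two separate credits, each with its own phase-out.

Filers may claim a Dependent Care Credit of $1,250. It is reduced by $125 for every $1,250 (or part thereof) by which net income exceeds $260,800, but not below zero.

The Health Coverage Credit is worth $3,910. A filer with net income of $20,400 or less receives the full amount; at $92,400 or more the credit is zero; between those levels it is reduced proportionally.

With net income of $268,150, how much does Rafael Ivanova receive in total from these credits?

Dependent Care Credit: income exceeds $260,800 by $7,350, which is 6 full-or-partial $1,250 increments; reduction = 6 × $125 = $750, leaving $500.
Health Coverage Credit: $268,150 is at or above $92,400, so the credit is $0.
Total: $500 + $0 = $500.

$500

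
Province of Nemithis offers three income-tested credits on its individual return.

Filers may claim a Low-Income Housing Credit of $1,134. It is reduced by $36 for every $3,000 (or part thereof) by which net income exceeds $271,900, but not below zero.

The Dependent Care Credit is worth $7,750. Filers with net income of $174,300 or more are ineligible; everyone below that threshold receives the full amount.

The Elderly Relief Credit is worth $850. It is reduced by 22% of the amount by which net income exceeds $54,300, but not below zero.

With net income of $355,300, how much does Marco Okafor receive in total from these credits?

$126

Low-Income Housing Credit: income exceeds $271,900 by $83,400, which is 28 full-or-partial $3,000 increments; reduction = 28 × $36 = $1,008, leaving $126.
Dependent Care Credit: $355,300 meets or exceeds the $174,300 cutoff, so the credit is $0.
Elderly Relief Credit: 22% of the $301,000 excess over $54,300 is $66,220 ≥ base, so the credit is $0.
Total: $126 + $0 + $0 = $126.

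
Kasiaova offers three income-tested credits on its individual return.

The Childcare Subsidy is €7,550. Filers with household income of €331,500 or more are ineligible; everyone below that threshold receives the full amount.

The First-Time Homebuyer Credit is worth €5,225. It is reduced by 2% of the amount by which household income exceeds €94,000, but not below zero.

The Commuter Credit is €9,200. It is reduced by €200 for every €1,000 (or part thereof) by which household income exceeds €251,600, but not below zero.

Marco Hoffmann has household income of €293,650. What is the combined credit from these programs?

Childcare Subsidy: €293,650 is below the €331,500 cutoff, so the full €7,550 applies.
First-Time Homebuyer Credit: 2% of the €199,650 excess over €94,000 is €3,993; credit = €5,225 − €3,993 = €1,232.
Commuter Credit: income exceeds €251,600 by €42,050, which is 43 full-or-partial €1,000 increments; reduction = 43 × €200 = €8,600, leaving €600.
Total: €7,550 + €1,232 + €600 = €9,382.

€9,382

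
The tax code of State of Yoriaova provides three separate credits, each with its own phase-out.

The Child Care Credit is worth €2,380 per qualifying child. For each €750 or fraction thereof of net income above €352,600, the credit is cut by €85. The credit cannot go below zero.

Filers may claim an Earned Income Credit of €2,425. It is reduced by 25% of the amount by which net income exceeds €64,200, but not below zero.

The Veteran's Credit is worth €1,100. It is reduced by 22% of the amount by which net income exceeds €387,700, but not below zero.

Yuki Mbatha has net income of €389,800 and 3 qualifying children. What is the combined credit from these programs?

Child Care Credit: base = 3 × €2,380 = €7,140. income exceeds €352,600 by €37,200, which is 50 full-or-partial €750 increments; reduction = 50 × €85 = €4,250, leaving €2,890.
Earned Income Credit: 25% of the €325,600 excess over €64,200 is €81,400 ≥ base, so the credit is €0.
Veteran's Credit: 22% of the €2,100 excess over €387,700 is €462; credit = €1,100 − €462 = €638.
Total: €2,890 + €0 + €638 = €3,528.

€3,528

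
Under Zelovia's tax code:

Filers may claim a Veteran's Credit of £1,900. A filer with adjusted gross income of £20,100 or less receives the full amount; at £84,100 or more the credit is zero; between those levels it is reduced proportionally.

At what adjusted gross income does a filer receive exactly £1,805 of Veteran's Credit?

£23,300

£1,805 is 1,805/1,900 of the full £1,900, so 95/1,900 of the £64,000 range has been used: income = £20,100 + £64,000 × 95/1,900 = £23,300.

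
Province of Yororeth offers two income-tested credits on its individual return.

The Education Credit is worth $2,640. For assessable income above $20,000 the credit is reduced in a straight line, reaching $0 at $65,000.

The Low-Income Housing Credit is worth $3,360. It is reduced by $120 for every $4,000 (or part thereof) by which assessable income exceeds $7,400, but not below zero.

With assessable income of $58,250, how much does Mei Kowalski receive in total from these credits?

Education Credit: $58,250 is $38,250 into a $45,000 phase-out range, leaving 6,750/45,000 of the credit: $2,640 × 6,750/45,000 = $396.
Low-Income Housing Credit: income exceeds $7,400 by $50,850, which is 13 full-or-partial $4,000 increments; reduction = 13 × $120 = $1,560, leaving $1,800.
Total: $396 + $1,800 = $2,196.

$2,196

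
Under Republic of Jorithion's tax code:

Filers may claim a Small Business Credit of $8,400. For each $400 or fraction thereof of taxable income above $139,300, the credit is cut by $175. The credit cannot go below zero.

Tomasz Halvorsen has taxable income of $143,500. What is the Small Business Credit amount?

$6,475

Small Business Credit: income exceeds $139,300 by $4,200, which is 11 full-or-partial $400 increments; reduction = 11 × $175 = $1,925, leaving $6,475.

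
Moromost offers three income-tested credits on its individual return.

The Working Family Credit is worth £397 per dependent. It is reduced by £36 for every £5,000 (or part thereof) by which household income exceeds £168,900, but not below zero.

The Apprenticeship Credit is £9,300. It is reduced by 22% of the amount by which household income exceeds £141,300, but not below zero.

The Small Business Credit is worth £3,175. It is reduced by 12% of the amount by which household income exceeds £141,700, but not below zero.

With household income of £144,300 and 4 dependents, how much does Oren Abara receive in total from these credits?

£13,091

Working Family Credit: base = 4 × £397 = £1,588. £144,300 is at or below the £168,900 threshold, so the full £1,588 applies.
Apprenticeship Credit: 22% of the £3,000 excess over £141,300 is £660; credit = £9,300 − £660 = £8,640.
Small Business Credit: 12% of the £2,600 excess over £141,700 is £312; credit = £3,175 − £312 = £2,863.
Total: £1,588 + £8,640 + £2,863 = £13,091.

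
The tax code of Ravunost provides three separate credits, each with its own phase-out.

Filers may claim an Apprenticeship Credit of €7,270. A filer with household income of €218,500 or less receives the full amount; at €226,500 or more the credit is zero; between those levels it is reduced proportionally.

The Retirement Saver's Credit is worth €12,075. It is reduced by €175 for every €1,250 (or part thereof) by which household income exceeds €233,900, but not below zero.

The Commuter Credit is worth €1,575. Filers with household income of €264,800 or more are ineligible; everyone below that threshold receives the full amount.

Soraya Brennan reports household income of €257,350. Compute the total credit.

Apprenticeship Credit: €257,350 is at or above €226,500, so the credit is €0.
Retirement Saver's Credit: income exceeds €233,900 by €23,450, which is 19 full-or-partial €1,250 increments; reduction = 19 × €175 = €3,325, leaving €8,750.
Commuter Credit: €257,350 is below the €264,800 cutoff, so the full €1,575 applies.
Total: €0 + €8,750 + €1,575 = €10,325.

€10,325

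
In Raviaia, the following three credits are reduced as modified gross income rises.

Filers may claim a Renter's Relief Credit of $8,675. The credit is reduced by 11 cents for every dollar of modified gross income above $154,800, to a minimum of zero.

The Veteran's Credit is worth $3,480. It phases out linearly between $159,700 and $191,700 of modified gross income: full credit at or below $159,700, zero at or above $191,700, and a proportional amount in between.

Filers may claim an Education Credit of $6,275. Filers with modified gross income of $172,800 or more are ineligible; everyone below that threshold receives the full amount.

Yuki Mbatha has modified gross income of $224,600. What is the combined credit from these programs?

Renter's Relief Credit: 11% of the $69,800 excess over $154,800 is $7,678; credit = $8,675 − $7,678 = $997.
Veteran's Credit: $224,600 is at or above $191,700, so the credit is $0.
Education Credit: $224,600 meets or exceeds the $172,800 cutoff, so the credit is $0.
Total: $997 + $0 + $0 = $997.

$997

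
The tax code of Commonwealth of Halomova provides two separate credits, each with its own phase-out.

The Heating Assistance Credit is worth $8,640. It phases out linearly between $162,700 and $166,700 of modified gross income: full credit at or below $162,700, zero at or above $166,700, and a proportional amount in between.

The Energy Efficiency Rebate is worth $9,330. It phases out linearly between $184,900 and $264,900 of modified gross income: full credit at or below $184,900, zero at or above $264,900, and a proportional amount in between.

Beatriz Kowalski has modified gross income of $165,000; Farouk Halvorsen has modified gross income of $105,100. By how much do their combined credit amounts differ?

Beatriz ($165,000): Heating Assistance Credit: $165,000 is $2,300 into a $4,000 phase-out range, leaving 1,700/4,000 of the credit: $8,640 × 1,700/4,000 = $3,672. Energy Efficiency Rebate: $165,000 is at or below the $184,900 threshold, so the full $9,330 applies. total $3,672 + $9,330 = $13,002
Farouk ($105,100): Heating Assistance Credit: $105,100 is at or below the $162,700 threshold, so the full $8,640 applies. Energy Efficiency Rebate: $105,100 is at or below the $184,900 threshold, so the full $9,330 applies. total $8,640 + $9,330 = $17,970
Difference: |$13,002 − $17,970| = $4,968.

$4,968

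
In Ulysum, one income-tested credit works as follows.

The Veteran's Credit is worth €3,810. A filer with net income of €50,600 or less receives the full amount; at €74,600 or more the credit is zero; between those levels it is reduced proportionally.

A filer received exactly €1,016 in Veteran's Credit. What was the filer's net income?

€68,200

€1,016 is 1,016/3,810 of the full €3,810, so 2,794/3,810 of the €24,000 range has been used: income = €50,600 + €24,000 × 2,794/3,810 = €68,200.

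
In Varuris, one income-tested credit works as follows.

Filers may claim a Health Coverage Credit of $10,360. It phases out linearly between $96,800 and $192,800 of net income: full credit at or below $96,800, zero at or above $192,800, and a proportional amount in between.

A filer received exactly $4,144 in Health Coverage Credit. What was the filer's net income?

$4,144 is 4,144/10,360 of the full $10,360, so 6,216/10,360 of the $96,000 range has been used: income = $96,800 + $96,000 × 6,216/10,360 = $154,400.

$154,400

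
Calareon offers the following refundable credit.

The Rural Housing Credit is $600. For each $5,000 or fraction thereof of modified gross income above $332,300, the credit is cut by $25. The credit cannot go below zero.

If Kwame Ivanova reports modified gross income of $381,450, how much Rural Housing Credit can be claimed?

Rural Housing Credit: income exceeds $332,300 by $49,150, which is 10 full-or-partial $5,000 increments; reduction = 10 × $25 = $250, leaving $350.

$350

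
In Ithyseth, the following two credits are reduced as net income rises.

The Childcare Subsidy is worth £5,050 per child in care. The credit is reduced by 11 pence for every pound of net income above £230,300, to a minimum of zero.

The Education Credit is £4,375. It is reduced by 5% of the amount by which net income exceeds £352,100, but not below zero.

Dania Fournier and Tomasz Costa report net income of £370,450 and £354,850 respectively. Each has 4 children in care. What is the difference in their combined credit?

Dania (£370,450): Childcare Subsidy: base = 4 × £5,050 = £20,200. 11% of the £140,150 excess over £230,300 is £15,416.50; credit = £20,200 − £15,416.50 = £4,783.50. Education Credit: 5% of the £18,350 excess over £352,100 is £917.50; credit = £4,375 − £917.50 = £3,457.50. total £4,783.50 + £3,457.50 = £8,241
Tomasz (£354,850): Childcare Subsidy: base = 4 × £5,050 = £20,200. 11% of the £124,550 excess over £230,300 is £13,700.50; credit = £20,200 − £13,700.50 = £6,499.50. Education Credit: 5% of the £2,750 excess over £352,100 is £137.50; credit = £4,375 − £137.50 = £4,237.50. total £6,499.50 + £4,237.50 = £10,737
Difference: |£8,241 − £10,737| = £2,496.

£2,496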